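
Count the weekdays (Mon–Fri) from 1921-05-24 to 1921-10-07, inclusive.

99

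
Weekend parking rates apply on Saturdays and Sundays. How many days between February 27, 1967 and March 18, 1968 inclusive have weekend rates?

110

February 27, 1967 is a Monday.
The range spans 386 days (inclusive of both endpoints).
386 = 7 × 55 + 1, so there are 55 full weeks plus 1 extra day.
Each full week contributes 2 weekend days (Sat, Sun): 55 × 2 = 110.
The 1 extra day is Mon — none qualify.
Total: 110 + 0 = 110.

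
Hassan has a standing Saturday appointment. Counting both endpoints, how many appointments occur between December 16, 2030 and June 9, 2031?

December 16, 2030 is a Monday.
The range spans 176 days (inclusive of both endpoints).
176 = 7 × 25 + 1, so there are 25 full weeks plus 1 extra day.
Each full week contributes one Saturday: 25 so far.
The 1 extra day is Monday — none qualify.
Total: 25 + 0 = 25.

25 Saturdays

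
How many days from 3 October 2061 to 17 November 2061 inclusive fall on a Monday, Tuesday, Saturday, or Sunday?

3 October 2061 is a Monday.
That's 46 days from start to end, counting both.
46 = 7 × 6 + 4, so there are 6 full weeks plus 4 extra days.
Each full week contributes 4 days from the set (Mon, Tue, Sat, Sun): 6 × 4 = 24.
The 4 extra days are Mon, Tue, Wed, Thu — 2 of them qualify.
Total: 24 + 2 = 26.

26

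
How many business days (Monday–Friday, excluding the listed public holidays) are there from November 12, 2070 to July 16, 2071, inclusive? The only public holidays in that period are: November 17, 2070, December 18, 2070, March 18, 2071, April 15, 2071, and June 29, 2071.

172 business days

November 12, 2070 is a Wednesday.
The range spans 247 days (inclusive of both endpoints).
247 = 7 × 35 + 2, so there are 35 full weeks plus 2 extra days.
Each full week contributes 5 weekdays (Mon–Fri): 35 × 5 = 175.
The 2 extra days are Wednesday, Thursday — 2 of them qualify.
Total: 175 + 2 = 177.
Holidays: November 17, 2070 (Mon); December 18, 2070 (Thu); March 18, 2071 (Wed); April 15, 2071 (Wed); June 29, 2071 (Mon).
All 5 holidays fall on weekdays, so subtract 5.
Business days: 177 − 5 = 172.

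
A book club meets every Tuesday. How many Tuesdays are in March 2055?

5

March 1, 2055 is a Monday.
From March 1, 2055 to March 31, 2055 is 31 days inclusive.
31 = 7 × 4 + 3, so there are 4 full weeks plus 3 extra days.
Each full week contributes one Tuesday: 4 so far.
The 3 extra days are Mon, Tue, Wed — 1 of them qualifies.
Total: 4 + 1 = 5.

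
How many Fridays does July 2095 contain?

1 July 2095 is a Friday.
That's 31 days from start to end, counting both.
31 = 7 × 4 + 3, so there are 4 full weeks plus 3 extra days.
Each full week contributes one Friday: 4 so far.
The 3 extra days are Fri, Sat, Sun — 1 of them qualifies.
Total: 4 + 1 = 5.

5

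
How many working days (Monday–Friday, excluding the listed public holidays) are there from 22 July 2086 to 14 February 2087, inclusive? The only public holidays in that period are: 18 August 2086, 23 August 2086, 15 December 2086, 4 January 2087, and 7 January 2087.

148

22 July 2086 is a Monday.
That's 208 days from start to end, counting both.
208 = 7 × 29 + 5, so there are 29 full weeks plus 5 extra days.
Each full week contributes 5 weekdays (Mon–Fri): 29 × 5 = 145.
The 5 extra days are Mon, Tue, Wed, Thu, Fri — 5 of them qualify.
Total: 145 + 5 = 150.
Holidays: 18 August 2086 (Sun); 23 August 2086 (Fri); 15 December 2086 (Sun); 4 January 2087 (Sat); 7 January 2087 (Tue).
2 of the 5 holidays fall on weekdays; the rest are weekends and were already excluded.
Business days: 150 − 2 = 148.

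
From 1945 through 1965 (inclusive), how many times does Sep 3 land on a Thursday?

Day of week of September 3 in each year:
1945: Mon, 1946: Tue, 1947: Wed, 1948: Fri, 1949: Sat, 1950: Sun, 1951: Mon, 1952: Wed, 1953: Thu ✓, 1954: Fri, 1955: Sat, 1956: Mon, 1957: Tue, 1958: Wed, 1959: Thu ✓, 1960: Sat, 1961: Sun, 1962: Mon, 1963: Tue, 1964: Thu ✓, 1965: Fri
Thursdays: 1953, 1959, 1964.

3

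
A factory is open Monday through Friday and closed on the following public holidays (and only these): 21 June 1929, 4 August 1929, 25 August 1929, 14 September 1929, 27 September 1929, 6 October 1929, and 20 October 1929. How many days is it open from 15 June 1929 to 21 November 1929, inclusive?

15 June 1929 is a Saturday.
The range spans 160 days (inclusive of both endpoints).
160 = 7 × 22 + 6, so there are 22 full weeks plus 6 extra days.
Each full week contributes 5 weekdays (Mon–Fri): 22 × 5 = 110.
The 6 extra days are Sat, Sun, Mon, Tue, Wed, Thu — 4 of them qualify.
Total: 110 + 4 = 114.
Holidays: 21 June 1929 (Fri); 4 August 1929 (Sun); 25 August 1929 (Sun); 14 September 1929 (Sat); 27 September 1929 (Fri); 6 October 1929 (Sun); 20 October 1929 (Sun).
2 of the 7 holidays fall on weekdays; the rest are weekends and were already excluded.
Business days: 114 − 2 = 112.

112 business days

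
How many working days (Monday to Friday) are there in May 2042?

22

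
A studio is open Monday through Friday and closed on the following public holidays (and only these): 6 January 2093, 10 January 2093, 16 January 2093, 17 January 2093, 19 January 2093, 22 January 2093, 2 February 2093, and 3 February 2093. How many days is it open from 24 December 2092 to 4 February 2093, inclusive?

24 December 2092 is a Wednesday.
That's 43 days from start to end, counting both.
43 = 7 × 6 + 1, so there are 6 full weeks plus 1 extra day.
Each full week contributes 5 weekdays (Mon–Fri): 6 × 5 = 30.
The 1 extra day is Wed — 1 of them qualifies.
Total: 30 + 1 = 31.
Holidays: 6 January 2093 (Tue); 10 January 2093 (Sat); 16 January 2093 (Fri); 17 January 2093 (Sat); 19 January 2093 (Mon); 22 January 2093 (Thu); 2 February 2093 (Mon); 3 February 2093 (Tue).
6 of the 8 holidays fall on weekdays; the rest are weekends and were already excluded.
Business days: 31 − 6 = 25.

25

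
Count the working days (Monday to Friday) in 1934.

261

Jan 1, 1934 is a Monday.
That's 365 days from start to end, counting both.
365 = 7 × 52 + 1, so there are 52 full weeks plus 1 extra day.
Each full week contributes 5 weekdays (Mon–Fri): 52 × 5 = 260.
The 1 extra day is Monday — 1 of them qualifies.
Total: 260 + 1 = 261.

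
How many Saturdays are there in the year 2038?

January 1, 2038 is a Friday.
The range spans 365 days (inclusive of both endpoints).
365 = 7 × 52 + 1, so there are 52 full weeks plus 1 extra day.
Each full week contributes one Saturday: 52 so far.
The 1 extra day is Friday — none qualify.
Total: 52 + 0 = 52.

52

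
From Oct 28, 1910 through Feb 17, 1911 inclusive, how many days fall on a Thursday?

Oct 28, 1910 is a Friday.
That's 113 days from start to end, counting both.
113 = 7 × 16 + 1, so there are 16 full weeks plus 1 extra day.
Each full week contributes one Thursday: 16 so far.
The 1 extra day is Fri — none qualify.
Total: 16 + 0 = 16.

16 Thursdays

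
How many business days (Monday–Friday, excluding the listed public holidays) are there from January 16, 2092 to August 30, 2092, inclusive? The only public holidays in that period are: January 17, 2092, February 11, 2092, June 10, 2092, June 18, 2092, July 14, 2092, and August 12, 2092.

157 business days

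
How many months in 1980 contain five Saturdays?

A month has five Saturdays exactly when Saturday falls within its first (length − 28) days.
Jan: 31 days, starts Tue → 5 of Tue, Wed, Thu
Feb: 29 days, starts Fri → 5 of Fri
Mar: 31 days, starts Sat → 5 of Sat, Sun, Mon ✓
Apr: 30 days, starts Tue → 5 of Tue, Wed
May: 31 days, starts Thu → 5 of Thu, Fri, Sat ✓
Jun: 30 days, starts Sun → 5 of Sun, Mon
Jul: 31 days, starts Tue → 5 of Tue, Wed, Thu
Aug: 31 days, starts Fri → 5 of Fri, Sat, Sun ✓
Sep: 30 days, starts Mon → 5 of Mon, Tue
Oct: 31 days, starts Wed → 5 of Wed, Thu, Fri
Nov: 30 days, starts Sat → 5 of Sat, Sun ✓
Dec: 31 days, starts Mon → 5 of Mon, Tue, Wed
Months with five Saturdays: Mar, May, Aug, Nov.

4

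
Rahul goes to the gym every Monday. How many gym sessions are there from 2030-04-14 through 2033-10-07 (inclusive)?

182 Mondays

2030-04-14 is a Sunday.
That's 1273 days from start to end, counting both.
1273 = 7 × 181 + 6, so there are 181 full weeks plus 6 extra days.
Each full week contributes one Monday: 181 so far.
The 6 extra days are Sun, Mon, Tue, Wed, Thu, Fri — 1 of them qualifies.
Total: 181 + 1 = 182.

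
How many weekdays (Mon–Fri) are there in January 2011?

2011-01-01 is a Saturday.
From 2011-01-01 to 2011-01-31 is 31 days inclusive.
31 = 7 × 4 + 3, so there are 4 full weeks plus 3 extra days.
Each full week contributes 5 weekdays (Mon–Fri): 4 × 5 = 20.
The 3 extra days are Sat, Sun, Mon — 1 of them qualifies.
Total: 20 + 1 = 21.

21 weekdays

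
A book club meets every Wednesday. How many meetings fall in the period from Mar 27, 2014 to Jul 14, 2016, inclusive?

120 Wednesdays

Mar 27, 2014 is a Thursday.
From Mar 27, 2014 to Jul 14, 2016 is 841 days inclusive.
841 = 7 × 120 + 1, so there are 120 full weeks plus 1 extra day.
Each full week contributes one Wednesday: 120 so far.
The 1 extra day is Thu — none qualify.
Total: 120 + 0 = 120.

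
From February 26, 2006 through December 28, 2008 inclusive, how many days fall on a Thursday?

148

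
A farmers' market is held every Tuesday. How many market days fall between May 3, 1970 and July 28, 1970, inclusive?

May 3, 1970 is a Sunday.
That's 87 days from start to end, counting both.
87 = 7 × 12 + 3, so there are 12 full weeks plus 3 extra days.
Each full week contributes one Tuesday: 12 so far.
The 3 extra days are Sunday, Monday, Tuesday — 1 of them qualifies.
Total: 12 + 1 = 13.

13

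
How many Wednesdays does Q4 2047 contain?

13

Oct 1, 2047 is a Tuesday.
That's 92 days from start to end, counting both.
92 = 7 × 13 + 1, so there are 13 full weeks plus 1 extra day.
Each full week contributes one Wednesday: 13 so far.
The 1 extra day is Tue — none qualify.
Total: 13 + 0 = 13.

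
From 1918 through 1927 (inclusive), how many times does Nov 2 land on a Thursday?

1

Day of week of November 2 in each year:
1918: Sat, 1919: Sun, 1920: Tue, 1921: Wed, 1922: Thu ✓, 1923: Fri, 1924: Sun, 1925: Mon, 1926: Tue, 1927: Wed
Thursdays: 1922.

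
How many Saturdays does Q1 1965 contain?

13

Jan 1, 1965 is a Friday.
The range spans 90 days (inclusive of both endpoints).
90 = 7 × 12 + 6, so there are 12 full weeks plus 6 extra days.
Each full week contributes one Saturday: 12 so far.
The 6 extra days are Friday, Saturday, Sunday, Monday, Tuesday, Wednesday — 1 of them qualifies.
Total: 12 + 1 = 13.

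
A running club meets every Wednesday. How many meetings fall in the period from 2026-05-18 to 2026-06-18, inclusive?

2026-05-18 is a Monday.
The range spans 32 days (inclusive of both endpoints).
32 = 7 × 4 + 4, so there are 4 full weeks plus 4 extra days.
Each full week contributes one Wednesday: 4 so far.
The 4 extra days are Monday, Tuesday, Wednesday, Thursday — 1 of them qualifies.
Total: 4 + 1 = 5.

5 Wednesdays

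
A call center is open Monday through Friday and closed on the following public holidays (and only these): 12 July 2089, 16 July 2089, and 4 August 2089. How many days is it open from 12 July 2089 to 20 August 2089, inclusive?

12 July 2089 is a Tuesday.
From 12 July 2089 to 20 August 2089 is 40 days inclusive.
40 = 7 × 5 + 5, so there are 5 full weeks plus 5 extra days.
Each full week contributes 5 weekdays (Mon–Fri): 5 × 5 = 25.
The 5 extra days are Tue, Wed, Thu, Fri, Sat — 4 of them qualify.
Total: 25 + 4 = 29.
Holidays: 12 July 2089 (Tue); 16 July 2089 (Sat); 4 August 2089 (Thu).
2 of the 3 holidays fall on weekdays; the rest are weekends and were already excluded.
Business days: 29 − 2 = 27.

27 business days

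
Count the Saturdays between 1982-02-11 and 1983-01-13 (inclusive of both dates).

1982-02-11 is a Thursday.
That's 337 days from start to end, counting both.
337 = 7 × 48 + 1, so there are 48 full weeks plus 1 extra day.
Each full week contributes one Saturday: 48 so far.
The 1 extra day is Thu — none qualify.
Total: 48 + 0 = 48.

48 Saturdays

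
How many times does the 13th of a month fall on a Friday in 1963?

2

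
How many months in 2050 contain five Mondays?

4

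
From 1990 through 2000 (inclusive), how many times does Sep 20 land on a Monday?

2

Day of week of September 20 in each year:
1990: Thu, 1991: Fri, 1992: Sun, 1993: Mon ✓, 1994: Tue, 1995: Wed, 1996: Fri, 1997: Sat, 1998: Sun, 1999: Mon ✓, 2000: Wed
Mondays: 1993, 1999.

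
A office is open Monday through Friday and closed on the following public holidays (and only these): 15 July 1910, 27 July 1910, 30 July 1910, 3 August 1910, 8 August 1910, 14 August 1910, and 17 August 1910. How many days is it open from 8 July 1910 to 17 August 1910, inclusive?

24 business days

8 July 1910 is a Friday.
The range spans 41 days (inclusive of both endpoints).
41 = 7 × 5 + 6, so there are 5 full weeks plus 6 extra days.
Each full week contributes 5 weekdays (Mon–Fri): 5 × 5 = 25.
The 6 extra days are Fri, Sat, Sun, Mon, Tue, Wed — 4 of them qualify.
Total: 25 + 4 = 29.
Holidays: 15 July 1910 (Fri); 27 July 1910 (Wed); 30 July 1910 (Sat); 3 August 1910 (Wed); 8 August 1910 (Mon); 14 August 1910 (Sun); 17 August 1910 (Wed).
5 of the 7 holidays fall on weekdays; the rest are weekends and were already excluded.
Business days: 29 − 5 = 24.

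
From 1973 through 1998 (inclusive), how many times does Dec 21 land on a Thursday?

3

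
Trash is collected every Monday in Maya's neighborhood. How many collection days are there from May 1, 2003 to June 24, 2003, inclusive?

8 Mondays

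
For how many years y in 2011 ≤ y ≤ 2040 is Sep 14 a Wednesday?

Day of week of September 14 in each year:
2011: Wed ✓, 2012: Fri, 2013: Sat, 2014: Sun, 2015: Mon, 2016: Wed ✓, 2017: Thu, 2018: Fri, 2019: Sat, 2020: Mon, 2021: Tue, 2022: Wed ✓, 2023: Thu, 2024: Sat, 2025: Sun, 2026: Mon, 2027: Tue, 2028: Thu, 2029: Fri, 2030: Sat, 2031: Sun, 2032: Tue, 2033: Wed ✓, 2034: Thu, 2035: Fri, 2036: Sun, 2037: Mon, 2038: Tue, 2039: Wed ✓, 2040: Fri
Wednesdays: 2011, 2016, 2022, 2033, 2039.

5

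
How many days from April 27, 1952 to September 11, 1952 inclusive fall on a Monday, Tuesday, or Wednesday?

April 27, 1952 is a Sunday.
From April 27, 1952 to September 11, 1952 is 138 days inclusive.
138 = 7 × 19 + 5, so there are 19 full weeks plus 5 extra days.
Each full week contributes 3 days from the set (Mon, Tue, Wed): 19 × 3 = 57.
The 5 extra days are Sun, Mon, Tue, Wed, Thu — 3 of them qualify.
Total: 57 + 3 = 60.

60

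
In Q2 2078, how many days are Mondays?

13

Apr 1, 2078 is a Friday.
The range spans 91 days (inclusive of both endpoints).
91 = 7 × 13, so the span is exactly 13 full weeks.
Each full week contributes one Monday: 13 so far.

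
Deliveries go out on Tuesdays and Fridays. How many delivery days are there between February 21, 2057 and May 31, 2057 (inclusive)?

28

February 21, 2057 is a Wednesday.
From February 21, 2057 to May 31, 2057 is 100 days inclusive.
100 = 7 × 14 + 2, so there are 14 full weeks plus 2 extra days.
Each full week contributes 2 days from the set (Tue, Fri): 14 × 2 = 28.
The 2 extra days are Wednesday, Thursday — none qualify.
Total: 28 + 0 = 28.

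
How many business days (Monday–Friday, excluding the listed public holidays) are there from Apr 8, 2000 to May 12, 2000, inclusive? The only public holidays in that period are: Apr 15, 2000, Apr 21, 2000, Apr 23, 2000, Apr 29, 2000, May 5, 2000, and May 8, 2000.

Apr 8, 2000 is a Saturday.
That's 35 days from start to end, counting both.
35 = 7 × 5, so the span is exactly 5 full weeks.
Each full week contributes 5 weekdays (Mon–Fri): 5 × 5 = 25.
Holidays: Apr 15, 2000 (Sat); Apr 21, 2000 (Fri); Apr 23, 2000 (Sun); Apr 29, 2000 (Sat); May 5, 2000 (Fri); May 8, 2000 (Mon).
3 of the 6 holidays fall on weekdays; the rest are weekends and were already excluded.
Business days: 25 − 3 = 22.

22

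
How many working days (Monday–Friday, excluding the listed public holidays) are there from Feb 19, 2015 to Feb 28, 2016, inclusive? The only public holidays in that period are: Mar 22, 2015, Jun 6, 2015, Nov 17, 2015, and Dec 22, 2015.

265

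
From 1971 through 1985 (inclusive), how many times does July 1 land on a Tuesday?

Day of week of July 1 in each year:
1971: Thu, 1972: Sat, 1973: Sun, 1974: Mon, 1975: Tue ✓, 1976: Thu, 1977: Fri, 1978: Sat, 1979: Sun, 1980: Tue ✓, 1981: Wed, 1982: Thu, 1983: Fri, 1984: Sun, 1985: Mon
Tuesdays: 1975, 1980.

2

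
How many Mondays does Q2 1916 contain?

13

1916-04-01 is a Saturday.
From 1916-04-01 to 1916-06-30 is 91 days inclusive.
91 = 7 × 13, so the span is exactly 13 full weeks.
Each full week contributes one Monday: 13 so far.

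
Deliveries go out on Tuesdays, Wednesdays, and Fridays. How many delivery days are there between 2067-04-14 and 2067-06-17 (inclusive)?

2067-04-14 is a Thursday.
The range spans 65 days (inclusive of both endpoints).
65 = 7 × 9 + 2, so there are 9 full weeks plus 2 extra days.
Each full week contributes 3 days from the set (Tue, Wed, Fri): 9 × 3 = 27.
The 2 extra days are Thu, Fri — 1 of them qualifies.
Total: 27 + 1 = 28.

28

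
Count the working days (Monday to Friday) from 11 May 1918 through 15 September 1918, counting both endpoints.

11 May 1918 is a Saturday.
The range spans 128 days (inclusive of both endpoints).
128 = 7 × 18 + 2, so there are 18 full weeks plus 2 extra days.
Each full week contributes 5 weekdays (Mon–Fri): 18 × 5 = 90.
The 2 extra days are Sat, Sun — none qualify.
Total: 90 + 0 = 90.

90 weekdays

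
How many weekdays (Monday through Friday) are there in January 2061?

Jan 1, 2061 is a Saturday.
The range spans 31 days (inclusive of both endpoints).
31 = 7 × 4 + 3, so there are 4 full weeks plus 3 extra days.
Each full week contributes 5 weekdays (Mon–Fri): 4 × 5 = 20.
The 3 extra days are Saturday, Sunday, Monday — 1 of them qualifies.
Total: 20 + 1 = 21.

21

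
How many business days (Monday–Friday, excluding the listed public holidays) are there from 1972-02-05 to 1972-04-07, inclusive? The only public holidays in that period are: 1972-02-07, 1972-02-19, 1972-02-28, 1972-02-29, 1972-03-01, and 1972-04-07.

40 business days

1972-02-05 is a Saturday.
That's 63 days from start to end, counting both.
63 = 7 × 9, so the span is exactly 9 full weeks.
Each full week contributes 5 weekdays (Mon–Fri): 9 × 5 = 45.
Total: 45.
Holidays: 1972-02-07 (Mon); 1972-02-19 (Sat); 1972-02-28 (Mon); 1972-02-29 (Tue); 1972-03-01 (Wed); 1972-04-07 (Fri).
5 of the 6 holidays fall on weekdays; the rest are weekends and were already excluded.
Business days: 45 − 5 = 40.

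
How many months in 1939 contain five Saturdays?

A month has five Saturdays exactly when Saturday falls within its first (length − 28) days.
Jan: 31 days, starts Sun → 5 of Sun, Mon, Tue
Feb: 28 days, starts Wed → 5 of (none)
Mar: 31 days, starts Wed → 5 of Wed, Thu, Fri
Apr: 30 days, starts Sat → 5 of Sat, Sun ✓
May: 31 days, starts Mon → 5 of Mon, Tue, Wed
Jun: 30 days, starts Thu → 5 of Thu, Fri
Jul: 31 days, starts Sat → 5 of Sat, Sun, Mon ✓
Aug: 31 days, starts Tue → 5 of Tue, Wed, Thu
Sep: 30 days, starts Fri → 5 of Fri, Sat ✓
Oct: 31 days, starts Sun → 5 of Sun, Mon, Tue
Nov: 30 days, starts Wed → 5 of Wed, Thu
Dec: 31 days, starts Fri → 5 of Fri, Sat, Sun ✓
Months with five Saturdays: Apr, Jul, Sep, Dec.

4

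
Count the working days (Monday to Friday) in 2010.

261

2010-01-01 is a Friday.
The range spans 365 days (inclusive of both endpoints).
365 = 7 × 52 + 1, so there are 52 full weeks plus 1 extra day.
Each full week contributes 5 weekdays (Mon–Fri): 52 × 5 = 260.
The 1 extra day is Friday — 1 of them qualifies.
Total: 260 + 1 = 261.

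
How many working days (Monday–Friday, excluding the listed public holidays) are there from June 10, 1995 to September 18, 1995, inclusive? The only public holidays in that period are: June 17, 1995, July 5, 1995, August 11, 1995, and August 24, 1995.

68 working days

June 10, 1995 is a Saturday.
From June 10, 1995 to September 18, 1995 is 101 days inclusive.
101 = 7 × 14 + 3, so there are 14 full weeks plus 3 extra days.
Each full week contributes 5 weekdays (Mon–Fri): 14 × 5 = 70.
The 3 extra days are Saturday, Sunday, Monday — 1 of them qualifies.
Total: 70 + 1 = 71.
Holidays: June 17, 1995 (Sat); July 5, 1995 (Wed); August 11, 1995 (Fri); August 24, 1995 (Thu).
3 of the 4 holidays fall on weekdays; the rest are weekends and were already excluded.
Business days: 71 − 3 = 68.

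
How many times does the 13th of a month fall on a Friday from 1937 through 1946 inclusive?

16

Friday-the-13ths by year:
1937: Aug
1938: May
1939: Jan, Oct
1940: Sep, Dec
1941: Jun
1942: Feb, Mar, Nov
1943: Aug
1944: Oct
1945: Apr, Jul
1946: Sep, Dec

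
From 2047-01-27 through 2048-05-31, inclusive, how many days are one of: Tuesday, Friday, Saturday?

210

2047-01-27 is a Sunday.
From 2047-01-27 to 2048-05-31 is 491 days inclusive.
491 = 7 × 70 + 1, so there are 70 full weeks plus 1 extra day.
Each full week contributes 3 days from the set (Tue, Fri, Sat): 70 × 3 = 210.
The 1 extra day is Sun — none qualify.
Total: 210 + 0 = 210.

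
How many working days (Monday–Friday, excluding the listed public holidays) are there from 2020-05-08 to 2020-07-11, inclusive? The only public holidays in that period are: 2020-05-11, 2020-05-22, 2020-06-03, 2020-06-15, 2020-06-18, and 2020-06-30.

2020-05-08 is a Friday.
That's 65 days from start to end, counting both.
65 = 7 × 9 + 2, so there are 9 full weeks plus 2 extra days.
Each full week contributes 5 weekdays (Mon–Fri): 9 × 5 = 45.
The 2 extra days are Friday, Saturday — 1 of them qualifies.
Total: 45 + 1 = 46.
Holidays: 2020-05-11 (Mon); 2020-05-22 (Fri); 2020-06-03 (Wed); 2020-06-15 (Mon); 2020-06-18 (Thu); 2020-06-30 (Tue).
All 6 holidays fall on weekdays, so subtract 6.
Business days: 46 − 6 = 40.

40 working days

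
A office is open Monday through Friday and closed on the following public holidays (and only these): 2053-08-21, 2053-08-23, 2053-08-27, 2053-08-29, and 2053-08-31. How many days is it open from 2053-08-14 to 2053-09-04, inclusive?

2053-08-14 is a Thursday.
That's 22 days from start to end, counting both.
22 = 7 × 3 + 1, so there are 3 full weeks plus 1 extra day.
Each full week contributes 5 weekdays (Mon–Fri): 3 × 5 = 15.
The 1 extra day is Thursday — 1 of them qualifies.
Total: 15 + 1 = 16.
Holidays: 2053-08-21 (Thu); 2053-08-23 (Sat); 2053-08-27 (Wed); 2053-08-29 (Fri); 2053-08-31 (Sun).
3 of the 5 holidays fall on weekdays; the rest are weekends and were already excluded.
Business days: 16 − 3 = 13.

13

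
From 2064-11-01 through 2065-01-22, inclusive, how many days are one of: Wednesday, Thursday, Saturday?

36

2064-11-01 is a Saturday.
From 2064-11-01 to 2065-01-22 is 83 days inclusive.
83 = 7 × 11 + 6, so there are 11 full weeks plus 6 extra days.
Each full week contributes 3 days from the set (Wed, Thu, Sat): 11 × 3 = 33.
The 6 extra days are Sat, Sun, Mon, Tue, Wed, Thu — 3 of them qualify.
Total: 33 + 3 = 36.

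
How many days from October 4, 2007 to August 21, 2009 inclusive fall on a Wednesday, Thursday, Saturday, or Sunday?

393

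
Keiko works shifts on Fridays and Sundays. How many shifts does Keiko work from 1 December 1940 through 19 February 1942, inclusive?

127

1 December 1940 is a Sunday.
From 1 December 1940 to 19 February 1942 is 446 days inclusive.
446 = 7 × 63 + 5, so there are 63 full weeks plus 5 extra days.
Each full week contributes 2 days from the set (Fri, Sun): 63 × 2 = 126.
The 5 extra days are Sunday, Monday, Tuesday, Wednesday, Thursday — 1 of them qualifies.
Total: 126 + 1 = 127.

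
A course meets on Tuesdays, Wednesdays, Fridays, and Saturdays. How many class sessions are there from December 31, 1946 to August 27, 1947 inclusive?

138

December 31, 1946 is a Tuesday.
That's 240 days from start to end, counting both.
240 = 7 × 34 + 2, so there are 34 full weeks plus 2 extra days.
Each full week contributes 4 days from the set (Tue, Wed, Fri, Sat): 34 × 4 = 136.
The 2 extra days are Tue, Wed — 2 of them qualify.
Total: 136 + 2 = 138.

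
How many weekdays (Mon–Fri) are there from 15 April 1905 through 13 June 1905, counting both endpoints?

42

15 April 1905 is a Saturday.
The range spans 60 days (inclusive of both endpoints).
60 = 7 × 8 + 4, so there are 8 full weeks plus 4 extra days.
Each full week contributes 5 weekdays (Mon–Fri): 8 × 5 = 40.
The 4 extra days are Sat, Sun, Mon, Tue — 2 of them qualify.
Total: 40 + 2 = 42.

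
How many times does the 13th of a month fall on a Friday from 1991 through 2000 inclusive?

16

Friday-the-13ths by year:
1991: Sep, Dec
1992: Mar, Nov
1993: Aug
1994: May
1995: Jan, Oct
1996: Sep, Dec
1997: Jun
1998: Feb, Mar, Nov
1999: Aug
2000: Oct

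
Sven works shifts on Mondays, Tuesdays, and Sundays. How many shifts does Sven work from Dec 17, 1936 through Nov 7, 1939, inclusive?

453

Dec 17, 1936 is a Thursday.
That's 1056 days from start to end, counting both.
1056 = 7 × 150 + 6, so there are 150 full weeks plus 6 extra days.
Each full week contributes 3 days from the set (Mon, Tue, Sun): 150 × 3 = 450.
The 6 extra days are Thursday, Friday, Saturday, Sunday, Monday, Tuesday — 3 of them qualify.
Total: 450 + 3 = 453.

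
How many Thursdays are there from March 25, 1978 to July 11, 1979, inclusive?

67 Thursdays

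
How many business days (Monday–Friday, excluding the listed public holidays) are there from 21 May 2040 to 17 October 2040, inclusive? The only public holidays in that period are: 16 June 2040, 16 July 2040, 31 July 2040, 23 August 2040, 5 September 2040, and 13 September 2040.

103

21 May 2040 is a Monday.
The range spans 150 days (inclusive of both endpoints).
150 = 7 × 21 + 3, so there are 21 full weeks plus 3 extra days.
Each full week contributes 5 weekdays (Mon–Fri): 21 × 5 = 105.
The 3 extra days are Mon, Tue, Wed — 3 of them qualify.
Total: 105 + 3 = 108.
Holidays: 16 June 2040 (Sat); 16 July 2040 (Mon); 31 July 2040 (Tue); 23 August 2040 (Thu); 5 September 2040 (Wed); 13 September 2040 (Thu).
5 of the 6 holidays fall on weekdays; the rest are weekends and were already excluded.
Business days: 108 − 5 = 103.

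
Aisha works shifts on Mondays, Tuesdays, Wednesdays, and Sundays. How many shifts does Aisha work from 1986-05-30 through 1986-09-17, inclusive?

64

1986-05-30 is a Friday.
From 1986-05-30 to 1986-09-17 is 111 days inclusive.
111 = 7 × 15 + 6, so there are 15 full weeks plus 6 extra days.
Each full week contributes 4 days from the set (Mon, Tue, Wed, Sun): 15 × 4 = 60.
The 6 extra days are Fri, Sat, Sun, Mon, Tue, Wed — 4 of them qualify.
Total: 60 + 4 = 64.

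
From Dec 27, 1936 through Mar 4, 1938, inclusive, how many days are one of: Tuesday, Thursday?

124

Dec 27, 1936 is a Sunday.
The range spans 433 days (inclusive of both endpoints).
433 = 7 × 61 + 6, so there are 61 full weeks plus 6 extra days.
Each full week contributes 2 days from the set (Tue, Thu): 61 × 2 = 122.
The 6 extra days are Sunday, Monday, Tuesday, Wednesday, Thursday, Friday — 2 of them qualify.
Total: 122 + 2 = 124.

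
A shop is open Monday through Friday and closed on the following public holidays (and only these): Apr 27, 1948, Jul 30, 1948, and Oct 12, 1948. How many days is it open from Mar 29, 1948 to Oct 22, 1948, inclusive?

Mar 29, 1948 is a Monday.
From Mar 29, 1948 to Oct 22, 1948 is 208 days inclusive.
208 = 7 × 29 + 5, so there are 29 full weeks plus 5 extra days.
Each full week contributes 5 weekdays (Mon–Fri): 29 × 5 = 145.
The 5 extra days are Monday, Tuesday, Wednesday, Thursday, Friday — 5 of them qualify.
Total: 145 + 5 = 150.
Holidays: Apr 27, 1948 (Tue); Jul 30, 1948 (Fri); Oct 12, 1948 (Tue).
All 3 holidays fall on weekdays, so subtract 3.
Business days: 150 − 3 = 147.

147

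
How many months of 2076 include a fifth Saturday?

A month has five Saturdays exactly when Saturday falls within its first (length − 28) days.
Jan: 31 days, starts Wed → 5 of Wed, Thu, Fri
Feb: 29 days, starts Sat → 5 of Sat ✓
Mar: 31 days, starts Sun → 5 of Sun, Mon, Tue
Apr: 30 days, starts Wed → 5 of Wed, Thu
May: 31 days, starts Fri → 5 of Fri, Sat, Sun ✓
Jun: 30 days, starts Mon → 5 of Mon, Tue
Jul: 31 days, starts Wed → 5 of Wed, Thu, Fri
Aug: 31 days, starts Sat → 5 of Sat, Sun, Mon ✓
Sep: 30 days, starts Tue → 5 of Tue, Wed
Oct: 31 days, starts Thu → 5 of Thu, Fri, Sat ✓
Nov: 30 days, starts Sun → 5 of Sun, Mon
Dec: 31 days, starts Tue → 5 of Tue, Wed, Thu
Months with five Saturdays: Feb, May, Aug, Oct.

4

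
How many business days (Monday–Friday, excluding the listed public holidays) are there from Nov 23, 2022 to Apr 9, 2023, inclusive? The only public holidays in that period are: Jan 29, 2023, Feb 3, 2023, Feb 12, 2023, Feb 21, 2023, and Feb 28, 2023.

95 business days

Nov 23, 2022 is a Wednesday.
That's 138 days from start to end, counting both.
138 = 7 × 19 + 5, so there are 19 full weeks plus 5 extra days.
Each full week contributes 5 weekdays (Mon–Fri): 19 × 5 = 95.
The 5 extra days are Wed, Thu, Fri, Sat, Sun — 3 of them qualify.
Total: 95 + 3 = 98.
Holidays: Jan 29, 2023 (Sun); Feb 3, 2023 (Fri); Feb 12, 2023 (Sun); Feb 21, 2023 (Tue); Feb 28, 2023 (Tue).
3 of the 5 holidays fall on weekdays; the rest are weekends and were already excluded.
Business days: 98 − 3 = 95.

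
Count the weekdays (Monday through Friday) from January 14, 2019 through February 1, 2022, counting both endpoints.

January 14, 2019 is a Monday.
From January 14, 2019 to February 1, 2022 is 1115 days inclusive.
1115 = 7 × 159 + 2, so there are 159 full weeks plus 2 extra days.
Each full week contributes 5 weekdays (Mon–Fri): 159 × 5 = 795.
The 2 extra days are Monday, Tuesday — 2 of them qualify.
Total: 795 + 2 = 797.

797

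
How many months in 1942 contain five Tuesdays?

A month has five Tuesdays exactly when Tuesday falls within its first (length − 28) days.
Jan: 31 days, starts Thu → 5 of Thu, Fri, Sat
Feb: 28 days, starts Sun → 5 of (none)
Mar: 31 days, starts Sun → 5 of Sun, Mon, Tue ✓
Apr: 30 days, starts Wed → 5 of Wed, Thu
May: 31 days, starts Fri → 5 of Fri, Sat, Sun
Jun: 30 days, starts Mon → 5 of Mon, Tue ✓
Jul: 31 days, starts Wed → 5 of Wed, Thu, Fri
Aug: 31 days, starts Sat → 5 of Sat, Sun, Mon
Sep: 30 days, starts Tue → 5 of Tue, Wed ✓
Oct: 31 days, starts Thu → 5 of Thu, Fri, Sat
Nov: 30 days, starts Sun → 5 of Sun, Mon
Dec: 31 days, starts Tue → 5 of Tue, Wed, Thu ✓
Months with five Tuesdays: Mar, Jun, Sep, Dec.

4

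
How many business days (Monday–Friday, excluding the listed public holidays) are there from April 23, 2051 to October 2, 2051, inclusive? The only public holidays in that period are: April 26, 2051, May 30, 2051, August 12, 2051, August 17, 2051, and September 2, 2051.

113

April 23, 2051 is a Sunday.
The range spans 163 days (inclusive of both endpoints).
163 = 7 × 23 + 2, so there are 23 full weeks plus 2 extra days.
Each full week contributes 5 weekdays (Mon–Fri): 23 × 5 = 115.
The 2 extra days are Sunday, Monday — 1 of them qualifies.
Total: 115 + 1 = 116.
Holidays: April 26, 2051 (Wed); May 30, 2051 (Tue); August 12, 2051 (Sat); August 17, 2051 (Thu); September 2, 2051 (Sat).
3 of the 5 holidays fall on weekdays; the rest are weekends and were already excluded.
Business days: 116 − 3 = 113.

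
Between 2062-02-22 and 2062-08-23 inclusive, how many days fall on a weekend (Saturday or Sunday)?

2062-02-22 is a Wednesday.
That's 183 days from start to end, counting both.
183 = 7 × 26 + 1, so there are 26 full weeks plus 1 extra day.
Each full week contributes 2 weekend days (Sat, Sun): 26 × 2 = 52.
The 1 extra day is Wed — none qualify.
Total: 52 + 0 = 52.

52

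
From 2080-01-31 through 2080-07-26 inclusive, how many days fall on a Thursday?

26

2080-01-31 is a Wednesday.
That's 178 days from start to end, counting both.
178 = 7 × 25 + 3, so there are 25 full weeks plus 3 extra days.
Each full week contributes one Thursday: 25 so far.
The 3 extra days are Wednesday, Thursday, Friday — 1 of them qualifies.
Total: 25 + 1 = 26.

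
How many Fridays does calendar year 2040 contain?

Jan 1, 2040 is a Sunday.
That's 366 days from start to end, counting both.
366 = 7 × 52 + 2, so there are 52 full weeks plus 2 extra days.
Each full week contributes one Friday: 52 so far.
The 2 extra days are Sun, Mon — none qualify.
Total: 52 + 0 = 52.

52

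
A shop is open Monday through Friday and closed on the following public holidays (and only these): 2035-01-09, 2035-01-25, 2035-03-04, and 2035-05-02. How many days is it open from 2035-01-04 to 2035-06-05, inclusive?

106

2035-01-04 is a Thursday.
That's 153 days from start to end, counting both.
153 = 7 × 21 + 6, so there are 21 full weeks plus 6 extra days.
Each full week contributes 5 weekdays (Mon–Fri): 21 × 5 = 105.
The 6 extra days are Thursday, Friday, Saturday, Sunday, Monday, Tuesday — 4 of them qualify.
Total: 105 + 4 = 109.
Holidays: 2035-01-09 (Tue); 2035-01-25 (Thu); 2035-03-04 (Sun); 2035-05-02 (Wed).
3 of the 4 holidays fall on weekdays; the rest are weekends and were already excluded.
Business days: 109 − 3 = 106.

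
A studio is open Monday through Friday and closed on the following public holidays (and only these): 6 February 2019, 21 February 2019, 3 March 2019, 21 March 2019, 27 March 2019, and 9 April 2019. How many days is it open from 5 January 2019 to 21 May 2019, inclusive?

5 January 2019 is a Saturday.
The range spans 137 days (inclusive of both endpoints).
137 = 7 × 19 + 4, so there are 19 full weeks plus 4 extra days.
Each full week contributes 5 weekdays (Mon–Fri): 19 × 5 = 95.
The 4 extra days are Saturday, Sunday, Monday, Tuesday — 2 of them qualify.
Total: 95 + 2 = 97.
Holidays: 6 February 2019 (Wed); 21 February 2019 (Thu); 3 March 2019 (Sun); 21 March 2019 (Thu); 27 March 2019 (Wed); 9 April 2019 (Tue).
5 of the 6 holidays fall on weekdays; the rest are weekends and were already excluded.
Business days: 97 − 5 = 92.

92 working days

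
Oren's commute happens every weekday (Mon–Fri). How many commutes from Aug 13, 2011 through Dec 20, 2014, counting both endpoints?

Aug 13, 2011 is a Saturday.
From Aug 13, 2011 to Dec 20, 2014 is 1226 days inclusive.
1226 = 7 × 175 + 1, so there are 175 full weeks plus 1 extra day.
Each full week contributes 5 weekdays (Mon–Fri): 175 × 5 = 875.
The 1 extra day is Sat — none qualify.
Total: 875 + 0 = 875.

875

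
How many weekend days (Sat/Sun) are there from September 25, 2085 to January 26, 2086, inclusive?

35

September 25, 2085 is a Tuesday.
That's 124 days from start to end, counting both.
124 = 7 × 17 + 5, so there are 17 full weeks plus 5 extra days.
Each full week contributes 2 weekend days (Sat, Sun): 17 × 2 = 34.
The 5 extra days are Tue, Wed, Thu, Fri, Sat — 1 of them qualifies.
Total: 34 + 1 = 35.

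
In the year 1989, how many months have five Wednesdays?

4

A month has five Wednesdays exactly when Wednesday falls within its first (length − 28) days.
Jan: 31 days, starts Sun → 5 of Sun, Mon, Tue
Feb: 28 days, starts Wed → 5 of (none)
Mar: 31 days, starts Wed → 5 of Wed, Thu, Fri ✓
Apr: 30 days, starts Sat → 5 of Sat, Sun
May: 31 days, starts Mon → 5 of Mon, Tue, Wed ✓
Jun: 30 days, starts Thu → 5 of Thu, Fri
Jul: 31 days, starts Sat → 5 of Sat, Sun, Mon
Aug: 31 days, starts Tue → 5 of Tue, Wed, Thu ✓
Sep: 30 days, starts Fri → 5 of Fri, Sat
Oct: 31 days, starts Sun → 5 of Sun, Mon, Tue
Nov: 30 days, starts Wed → 5 of Wed, Thu ✓
Dec: 31 days, starts Fri → 5 of Fri, Sat, Sun
Months with five Wednesdays: Mar, May, Aug, Nov.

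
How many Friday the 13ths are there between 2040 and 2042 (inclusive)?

Friday-the-13ths by year:
2040: Jan, Apr, Jul
2041: Sep, Dec
2042: Jun

6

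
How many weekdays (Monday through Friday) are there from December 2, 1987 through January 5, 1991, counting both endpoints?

December 2, 1987 is a Wednesday.
That's 1131 days from start to end, counting both.
1131 = 7 × 161 + 4, so there are 161 full weeks plus 4 extra days.
Each full week contributes 5 weekdays (Mon–Fri): 161 × 5 = 805.
The 4 extra days are Wed, Thu, Fri, Sat — 3 of them qualify.
Total: 805 + 3 = 808.

808 weekdays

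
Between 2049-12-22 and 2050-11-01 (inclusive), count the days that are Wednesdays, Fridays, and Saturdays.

135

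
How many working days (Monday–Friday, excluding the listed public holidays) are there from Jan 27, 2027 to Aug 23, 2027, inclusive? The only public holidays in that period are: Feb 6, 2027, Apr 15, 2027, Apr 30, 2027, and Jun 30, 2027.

146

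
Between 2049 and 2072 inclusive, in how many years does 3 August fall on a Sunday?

4

Day of week of August 3 in each year:
2049: Tue, 2050: Wed, 2051: Thu, 2052: Sat, 2053: Sun ✓, 2054: Mon, 2055: Tue, 2056: Thu, 2057: Fri, 2058: Sat, 2059: Sun ✓, 2060: Tue, 2061: Wed, 2062: Thu, 2063: Fri, 2064: Sun ✓, 2065: Mon, 2066: Tue, 2067: Wed, 2068: Fri, 2069: Sat, 2070: Sun ✓, 2071: Mon, 2072: Wed
Sundays: 2053, 2059, 2064, 2070.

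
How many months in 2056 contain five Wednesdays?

A month has five Wednesdays exactly when Wednesday falls within its first (length − 28) days.
Jan: 31 days, starts Sat → 5 of Sat, Sun, Mon
Feb: 29 days, starts Tue → 5 of Tue
Mar: 31 days, starts Wed → 5 of Wed, Thu, Fri ✓
Apr: 30 days, starts Sat → 5 of Sat, Sun
May: 31 days, starts Mon → 5 of Mon, Tue, Wed ✓
Jun: 30 days, starts Thu → 5 of Thu, Fri
Jul: 31 days, starts Sat → 5 of Sat, Sun, Mon
Aug: 31 days, starts Tue → 5 of Tue, Wed, Thu ✓
Sep: 30 days, starts Fri → 5 of Fri, Sat
Oct: 31 days, starts Sun → 5 of Sun, Mon, Tue
Nov: 30 days, starts Wed → 5 of Wed, Thu ✓
Dec: 31 days, starts Fri → 5 of Fri, Sat, Sun
Months with five Wednesdays: Mar, May, Aug, Nov.

4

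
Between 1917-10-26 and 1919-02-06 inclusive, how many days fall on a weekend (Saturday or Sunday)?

134

1917-10-26 is a Friday.
From 1917-10-26 to 1919-02-06 is 469 days inclusive.
469 = 7 × 67, so the span is exactly 67 full weeks.
Each full week contributes 2 weekend days (Sat, Sun): 67 × 2 = 134.
Total: 134.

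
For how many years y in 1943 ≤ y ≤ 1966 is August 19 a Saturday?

3

Day of week of August 19 in each year:
1943: Thu, 1944: Sat ✓, 1945: Sun, 1946: Mon, 1947: Tue, 1948: Thu, 1949: Fri, 1950: Sat ✓, 1951: Sun, 1952: Tue, 1953: Wed, 1954: Thu, 1955: Fri, 1956: Sun, 1957: Mon, 1958: Tue, 1959: Wed, 1960: Fri, 1961: Sat ✓, 1962: Sun, 1963: Mon, 1964: Wed, 1965: Thu, 1966: Fri
Saturdays: 1944, 1950, 1961.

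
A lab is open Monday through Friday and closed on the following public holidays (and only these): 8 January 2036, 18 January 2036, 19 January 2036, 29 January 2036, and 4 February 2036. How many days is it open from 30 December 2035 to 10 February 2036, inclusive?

26 working days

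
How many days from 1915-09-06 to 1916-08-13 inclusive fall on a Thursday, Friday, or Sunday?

1915-09-06 is a Monday.
The range spans 343 days (inclusive of both endpoints).
343 = 7 × 49, so the span is exactly 49 full weeks.
Each full week contributes 3 days from the set (Thu, Fri, Sun): 49 × 3 = 147.
Total: 147.

147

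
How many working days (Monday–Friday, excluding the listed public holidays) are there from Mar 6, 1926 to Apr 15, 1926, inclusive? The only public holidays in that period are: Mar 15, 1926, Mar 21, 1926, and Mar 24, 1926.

27 working days

Mar 6, 1926 is a Saturday.
From Mar 6, 1926 to Apr 15, 1926 is 41 days inclusive.
41 = 7 × 5 + 6, so there are 5 full weeks plus 6 extra days.
Each full week contributes 5 weekdays (Mon–Fri): 5 × 5 = 25.
The 6 extra days are Sat, Sun, Mon, Tue, Wed, Thu — 4 of them qualify.
Total: 25 + 4 = 29.
Holidays: Mar 15, 1926 (Mon); Mar 21, 1926 (Sun); Mar 24, 1926 (Wed).
2 of the 3 holidays fall on weekdays; the rest are weekends and were already excluded.
Business days: 29 − 2 = 27.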